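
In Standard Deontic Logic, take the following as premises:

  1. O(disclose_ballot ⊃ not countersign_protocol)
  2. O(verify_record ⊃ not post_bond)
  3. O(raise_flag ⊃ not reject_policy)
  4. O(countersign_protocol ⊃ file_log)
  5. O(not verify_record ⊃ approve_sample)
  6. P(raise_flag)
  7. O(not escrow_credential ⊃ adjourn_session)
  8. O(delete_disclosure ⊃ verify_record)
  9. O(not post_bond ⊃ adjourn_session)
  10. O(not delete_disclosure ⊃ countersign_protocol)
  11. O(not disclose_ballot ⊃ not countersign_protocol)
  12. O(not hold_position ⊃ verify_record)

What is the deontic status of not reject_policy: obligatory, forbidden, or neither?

Neither

Premise 3 is O(raise_flag ⊃ not reject_policy), but O(raise_flag) is not derivable from the premises (the permission P(raise_flag) asserts only not O(not raise_flag), not O(raise_flag)), so it does not yield O(not reject_policy).
No premise or chain of K-axiom applications forces O(not reject_policy), and none forces O(reject_policy). So not reject_policy is neither obligatory nor forbidden under these norms.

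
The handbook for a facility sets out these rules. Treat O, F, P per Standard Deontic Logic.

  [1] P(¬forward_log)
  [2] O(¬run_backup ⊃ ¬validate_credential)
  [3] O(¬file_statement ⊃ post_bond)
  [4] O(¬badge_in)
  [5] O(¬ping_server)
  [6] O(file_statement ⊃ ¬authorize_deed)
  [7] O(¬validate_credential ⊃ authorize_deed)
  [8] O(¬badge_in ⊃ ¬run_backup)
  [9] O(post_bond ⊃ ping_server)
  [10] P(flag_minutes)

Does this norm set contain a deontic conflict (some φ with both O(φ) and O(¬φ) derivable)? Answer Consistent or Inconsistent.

Inconsistent

From premise 5 we have O(¬ping_server).
The contrapositive of premise 9 (O(post_bond ⊃ ping_server)) is O(¬ping_server ⊃ ¬post_bond), and O(¬ping_server) is already established, so O(¬post_bond).
Premise 3, O(¬file_statement ⊃ post_bond), contraposes to O(¬post_bond ⊃ file_statement); with O(¬post_bond) we get O(file_statement).
Premise 6 is O(file_statement ⊃ ¬authorize_deed); since O(file_statement), deontic closure gives O(¬authorize_deed).
Premise 7 is O(¬validate_credential ⊃ authorize_deed); contrapositively O(¬authorize_deed ⊃ validate_credential). Since O(¬authorize_deed) holds, K gives O(validate_credential).
Premise 2, O(¬run_backup ⊃ ¬validate_credential), contraposes to O(validate_credential ⊃ run_backup); with O(validate_credential) we get O(run_backup).
The contrapositive of premise 8 (O(¬badge_in ⊃ ¬run_backup)) is O(run_backup ⊃ badge_in), and O(run_backup) is already established, so O(badge_in).
Yet premise 4 states O(¬badge_in).
We now have both O(badge_in) and O(¬badge_in) — badge_in is simultaneously obligatory and forbidden, violating the D-axiom.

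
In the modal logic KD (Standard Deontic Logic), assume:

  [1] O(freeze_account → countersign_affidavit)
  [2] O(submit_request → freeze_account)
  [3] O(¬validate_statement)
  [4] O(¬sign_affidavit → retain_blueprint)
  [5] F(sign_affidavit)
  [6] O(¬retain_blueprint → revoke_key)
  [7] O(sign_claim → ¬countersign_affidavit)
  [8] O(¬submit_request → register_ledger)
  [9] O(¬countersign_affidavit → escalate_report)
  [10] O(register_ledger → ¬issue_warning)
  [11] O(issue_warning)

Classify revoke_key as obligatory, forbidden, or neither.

Neither

Premise 6 is O(¬retain_blueprint → revoke_key), but O(¬retain_blueprint) is not derivable from the premises, so it does not yield O(revoke_key).
No premise or chain of K-axiom applications forces O(revoke_key), and none forces O(¬revoke_key). So revoke_key is neither obligatory nor forbidden under these norms.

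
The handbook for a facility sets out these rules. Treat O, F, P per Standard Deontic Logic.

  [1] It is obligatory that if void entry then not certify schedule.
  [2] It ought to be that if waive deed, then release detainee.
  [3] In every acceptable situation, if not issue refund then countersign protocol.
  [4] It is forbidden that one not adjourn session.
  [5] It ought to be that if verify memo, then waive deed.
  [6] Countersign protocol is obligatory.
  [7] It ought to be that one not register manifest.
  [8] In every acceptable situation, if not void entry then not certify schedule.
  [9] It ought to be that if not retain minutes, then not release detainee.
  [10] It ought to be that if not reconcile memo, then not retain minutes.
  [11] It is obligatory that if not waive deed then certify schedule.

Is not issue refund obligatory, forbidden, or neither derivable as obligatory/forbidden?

Neither

Premise 3 is O(¬issue_refund → countersign_protocol); even if O(countersign_protocol) held, inferring O(¬issue_refund) would be affirming the consequent — invalid.
No premise or chain of K-axiom applications forces O(¬issue_refund), and none forces O(issue_refund). So ¬issue_refund is neither obligatory nor forbidden under these norms.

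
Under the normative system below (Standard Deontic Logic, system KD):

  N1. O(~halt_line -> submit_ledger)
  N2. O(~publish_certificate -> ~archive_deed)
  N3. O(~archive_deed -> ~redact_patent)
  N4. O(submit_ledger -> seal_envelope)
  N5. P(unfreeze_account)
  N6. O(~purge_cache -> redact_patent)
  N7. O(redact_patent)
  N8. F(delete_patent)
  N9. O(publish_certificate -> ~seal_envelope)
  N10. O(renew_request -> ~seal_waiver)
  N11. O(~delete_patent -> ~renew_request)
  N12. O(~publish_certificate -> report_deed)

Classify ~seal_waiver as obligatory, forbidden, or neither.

Neither

Premise 10 is O(renew_request -> ~seal_waiver), but O(renew_request) is not derivable from the premises, so it does not yield O(~seal_waiver).
No premise or chain of K-axiom applications forces O(~seal_waiver), and none forces O(seal_waiver). So ~seal_waiver is neither obligatory nor forbidden under these norms.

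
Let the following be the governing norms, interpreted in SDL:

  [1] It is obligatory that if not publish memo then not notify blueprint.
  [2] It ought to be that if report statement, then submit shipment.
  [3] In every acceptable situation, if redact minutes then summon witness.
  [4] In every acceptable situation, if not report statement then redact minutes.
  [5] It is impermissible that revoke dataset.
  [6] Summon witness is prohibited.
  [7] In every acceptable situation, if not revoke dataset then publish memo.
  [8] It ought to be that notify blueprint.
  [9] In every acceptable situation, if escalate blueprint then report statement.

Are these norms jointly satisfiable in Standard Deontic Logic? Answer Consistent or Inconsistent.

Premise 1 is O(¬publish_memo → ¬notify_blueprint), but O(¬publish_memo) is not derivable from the premises, so it does not yield O(¬notify_blueprint).
So O(¬notify_blueprint) is not derivable, and the apparent clash with O(notify_blueprint) does not arise.
A world satisfying every obligation exists (e.g. escalate_blueprint=false, notify_blueprint=true, publish_memo=true, redact_minutes=false, report_statement=true, revoke_dataset=false, submit_shipment=true, summon_witness=false); no atom is both obligatory and forbidden, so the set is consistent.

Consistent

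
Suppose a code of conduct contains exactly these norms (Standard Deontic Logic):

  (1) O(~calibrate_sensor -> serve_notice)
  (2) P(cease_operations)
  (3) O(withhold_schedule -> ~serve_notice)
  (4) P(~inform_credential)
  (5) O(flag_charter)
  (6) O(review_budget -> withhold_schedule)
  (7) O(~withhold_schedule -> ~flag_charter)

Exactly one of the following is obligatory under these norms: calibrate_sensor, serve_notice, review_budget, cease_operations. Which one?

calibrate_sensor

Premise 5 states O(flag_charter) outright.
The contrapositive of premise 7 (O(~withhold_schedule -> ~flag_charter)) is O(flag_charter -> withhold_schedule), and O(flag_charter) is already established, so O(withhold_schedule).
Premise 3 is O(withhold_schedule -> ~serve_notice); since O(withhold_schedule), deontic closure gives O(~serve_notice).
Premise 1 is O(~calibrate_sensor -> serve_notice); contrapositively O(~serve_notice -> calibrate_sensor). Since O(~serve_notice) holds, K gives O(calibrate_sensor).
So O(calibrate_sensor) holds — calibrate_sensor is obligatory. None of the other listed options is made obligatory by any chain of premises.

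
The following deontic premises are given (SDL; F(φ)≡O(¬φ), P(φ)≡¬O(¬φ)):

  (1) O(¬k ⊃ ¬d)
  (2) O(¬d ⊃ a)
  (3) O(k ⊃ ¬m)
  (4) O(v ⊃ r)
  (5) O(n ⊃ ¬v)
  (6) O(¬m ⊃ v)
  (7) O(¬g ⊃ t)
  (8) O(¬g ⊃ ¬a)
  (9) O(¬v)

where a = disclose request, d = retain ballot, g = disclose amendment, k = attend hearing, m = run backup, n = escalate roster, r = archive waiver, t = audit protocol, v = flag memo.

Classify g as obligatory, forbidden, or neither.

Obligatory

Premise 9 states O(¬v) outright.
The contrapositive of premise 6 (O(¬m ⊃ v)) is O(¬v ⊃ m), and O(¬v) is already established, so O(m).
The contrapositive of premise 3 (O(k ⊃ ¬m)) is O(m ⊃ ¬k), and O(m) is already established, so O(¬k).
Applying K to premise 1 (O(¬k ⊃ ¬d)) and O(¬k) yields O(¬d).
Applying K to premise 2 (O(¬d ⊃ a)) and O(¬d) yields O(a).
Premise 8, O(¬g ⊃ ¬a), contraposes to O(a ⊃ g); with O(a) we get O(g).
Premises 4, 5, 7 do not contribute to this derivation.
Hence g is obligatory.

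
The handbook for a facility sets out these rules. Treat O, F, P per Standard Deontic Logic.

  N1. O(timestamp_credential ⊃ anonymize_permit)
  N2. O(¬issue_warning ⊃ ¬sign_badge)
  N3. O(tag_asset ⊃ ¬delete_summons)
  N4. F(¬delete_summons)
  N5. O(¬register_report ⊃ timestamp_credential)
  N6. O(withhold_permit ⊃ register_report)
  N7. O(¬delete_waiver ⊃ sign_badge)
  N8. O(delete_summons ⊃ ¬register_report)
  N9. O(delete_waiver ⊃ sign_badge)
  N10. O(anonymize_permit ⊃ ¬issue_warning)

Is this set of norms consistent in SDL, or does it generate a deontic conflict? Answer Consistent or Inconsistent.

Inconsistent

Premises 7 and 9 are O(¬delete_waiver ⊃ sign_badge) and O(delete_waiver ⊃ sign_badge); every ideal world satisfies ¬delete_waiver or delete_waiver, so in either case sign_badge holds — hence O(sign_badge).
Premise 2, O(¬issue_warning ⊃ ¬sign_badge), contraposes to O(sign_badge ⊃ issue_warning); with O(sign_badge) we get O(issue_warning).
The contrapositive of premise 10 (O(anonymize_permit ⊃ ¬issue_warning)) is O(issue_warning ⊃ ¬anonymize_permit), and O(issue_warning) is already established, so O(¬anonymize_permit).
Premise 1 is O(timestamp_credential ⊃ anonymize_permit); contrapositively O(¬anonymize_permit ⊃ ¬timestamp_credential). Since O(¬anonymize_permit) holds, K gives O(¬timestamp_credential).
The contrapositive of premise 5 (O(¬register_report ⊃ timestamp_credential)) is O(¬timestamp_credential ⊃ register_report), and O(¬timestamp_credential) is already established, so O(register_report).
Premise 8 is O(delete_summons ⊃ ¬register_report); contrapositively O(register_report ⊃ ¬delete_summons). Since O(register_report) holds, K gives O(¬delete_summons).
But premise 4, F(¬delete_summons), means O(delete_summons).
We now have both O(¬delete_summons) and O(delete_summons) — delete_summons is simultaneously obligatory and forbidden, violating the D-axiom.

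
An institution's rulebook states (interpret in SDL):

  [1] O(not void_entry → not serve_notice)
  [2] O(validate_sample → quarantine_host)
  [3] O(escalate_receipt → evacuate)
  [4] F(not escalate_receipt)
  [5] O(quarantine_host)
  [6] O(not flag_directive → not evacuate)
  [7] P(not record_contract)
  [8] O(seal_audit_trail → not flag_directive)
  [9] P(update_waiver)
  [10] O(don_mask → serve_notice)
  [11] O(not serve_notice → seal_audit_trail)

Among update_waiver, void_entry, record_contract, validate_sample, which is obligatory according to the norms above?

F(not escalate_receipt) at premise 4 means O(escalate_receipt).
Applying K to premise 3 (O(escalate_receipt → evacuate)) and O(escalate_receipt) yields O(evacuate).
The contrapositive of premise 6 (O(not flag_directive → not evacuate)) is O(evacuate → flag_directive), and O(evacuate) is already established, so O(flag_directive).
Premise 8 is O(seal_audit_trail → not flag_directive); contrapositively O(flag_directive → not seal_audit_trail). Since O(flag_directive) holds, K gives O(not seal_audit_trail).
The contrapositive of premise 11 (O(not serve_notice → seal_audit_trail)) is O(not seal_audit_trail → serve_notice), and O(not seal_audit_trail) is already established, so O(serve_notice).
Premise 1, O(not void_entry → not serve_notice), contraposes to O(serve_notice → void_entry); with O(serve_notice) we get O(void_entry).
So O(void_entry) holds — void_entry is obligatory. None of the other listed options is made obligatory by any chain of premises.

void_entry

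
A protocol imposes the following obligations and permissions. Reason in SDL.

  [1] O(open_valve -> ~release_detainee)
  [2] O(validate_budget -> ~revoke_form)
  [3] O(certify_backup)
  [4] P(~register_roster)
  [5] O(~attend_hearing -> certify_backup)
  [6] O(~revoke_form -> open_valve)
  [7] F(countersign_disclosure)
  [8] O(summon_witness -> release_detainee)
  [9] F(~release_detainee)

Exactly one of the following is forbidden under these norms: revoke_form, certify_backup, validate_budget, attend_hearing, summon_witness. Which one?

validate_budget

F(~release_detainee) at premise 9 means O(release_detainee).
Premise 1 is O(open_valve -> ~release_detainee); contrapositively O(release_detainee -> ~open_valve). Since O(release_detainee) holds, K gives O(~open_valve).
Premise 6, O(~revoke_form -> open_valve), contraposes to O(~open_valve -> revoke_form); with O(~open_valve) we get O(revoke_form).
The contrapositive of premise 2 (O(validate_budget -> ~revoke_form)) is O(revoke_form -> ~validate_budget), and O(revoke_form) is already established, so O(~validate_budget).
So O(~validate_budget) holds, i.e. validate_budget is forbidden. None of the other listed options is forbidden under the premises.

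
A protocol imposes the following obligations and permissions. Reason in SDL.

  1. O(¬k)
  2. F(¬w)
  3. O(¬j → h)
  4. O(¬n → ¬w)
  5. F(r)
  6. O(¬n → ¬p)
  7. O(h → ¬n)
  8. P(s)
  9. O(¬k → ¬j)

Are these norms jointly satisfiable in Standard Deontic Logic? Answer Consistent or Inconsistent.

Premise 2 is F(¬w), i.e. O(w).
Premise 4 is O(¬n → ¬w); contrapositively O(w → n). Since O(w) holds, K gives O(n).
Premise 7 is O(h → ¬n); contrapositively O(n → ¬h). Since O(n) holds, K gives O(¬h).
Premise 3, O(¬j → h), contraposes to O(¬h → j); with O(¬h) we get O(j).
Premise 9, O(¬k → ¬j), contraposes to O(j → k); with O(j) we get O(k).
Yet premise 1 states O(¬k).
We now have both O(k) and O(¬k) — k is simultaneously obligatory and forbidden, violating the D-axiom.

Inconsistent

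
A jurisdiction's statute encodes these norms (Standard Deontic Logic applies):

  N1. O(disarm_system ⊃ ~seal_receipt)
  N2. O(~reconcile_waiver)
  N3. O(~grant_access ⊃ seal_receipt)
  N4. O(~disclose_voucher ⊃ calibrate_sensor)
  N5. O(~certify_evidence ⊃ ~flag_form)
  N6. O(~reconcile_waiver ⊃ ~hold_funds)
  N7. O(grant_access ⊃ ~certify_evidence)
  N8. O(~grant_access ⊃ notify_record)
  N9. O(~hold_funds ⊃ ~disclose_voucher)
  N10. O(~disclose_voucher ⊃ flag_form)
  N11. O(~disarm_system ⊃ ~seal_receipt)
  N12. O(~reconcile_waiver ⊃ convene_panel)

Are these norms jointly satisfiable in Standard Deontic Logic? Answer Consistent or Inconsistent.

By case analysis on disarm_system: premise 1 gives O(disarm_system ⊃ ~seal_receipt) and premise 11 gives O(~disarm_system ⊃ ~seal_receipt), so O(~seal_receipt) either way.
Premise 3, O(~grant_access ⊃ seal_receipt), contraposes to O(~seal_receipt ⊃ grant_access); with O(~seal_receipt) we get O(grant_access).
Premise 7 is O(grant_access ⊃ ~certify_evidence); since O(grant_access), deontic closure gives O(~certify_evidence).
Premise 5 is O(~certify_evidence ⊃ ~flag_form); since O(~certify_evidence), deontic closure gives O(~flag_form).
Premise 10 is O(~disclose_voucher ⊃ flag_form); contrapositively O(~flag_form ⊃ disclose_voucher). Since O(~flag_form) holds, K gives O(disclose_voucher).
Premise 9 is O(~hold_funds ⊃ ~disclose_voucher); contrapositively O(disclose_voucher ⊃ hold_funds). Since O(disclose_voucher) holds, K gives O(hold_funds).
Premise 6, O(~reconcile_waiver ⊃ ~hold_funds), contraposes to O(hold_funds ⊃ reconcile_waiver); with O(hold_funds) we get O(reconcile_waiver).
However, premise 2 gives O(~reconcile_waiver).
We now have both O(reconcile_waiver) and O(~reconcile_waiver) — reconcile_waiver is simultaneously obligatory and forbidden, violating the D-axiom.

Inconsistent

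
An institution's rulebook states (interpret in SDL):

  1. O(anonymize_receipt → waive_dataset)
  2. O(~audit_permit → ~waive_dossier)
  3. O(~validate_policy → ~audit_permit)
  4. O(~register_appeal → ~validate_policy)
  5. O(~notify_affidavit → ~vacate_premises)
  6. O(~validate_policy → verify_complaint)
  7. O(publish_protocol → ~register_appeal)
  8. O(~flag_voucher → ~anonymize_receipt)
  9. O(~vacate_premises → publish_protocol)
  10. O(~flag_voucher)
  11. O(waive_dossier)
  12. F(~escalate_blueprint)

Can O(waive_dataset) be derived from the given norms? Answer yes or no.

No

Premise 1 is O(anonymize_receipt → waive_dataset), but O(anonymize_receipt) is not derivable from the premises, so it does not yield O(waive_dataset).
No other premise forces O(waive_dataset). An ideal world satisfying every premise can still have waive_dataset false, so O(waive_dataset) is not derivable.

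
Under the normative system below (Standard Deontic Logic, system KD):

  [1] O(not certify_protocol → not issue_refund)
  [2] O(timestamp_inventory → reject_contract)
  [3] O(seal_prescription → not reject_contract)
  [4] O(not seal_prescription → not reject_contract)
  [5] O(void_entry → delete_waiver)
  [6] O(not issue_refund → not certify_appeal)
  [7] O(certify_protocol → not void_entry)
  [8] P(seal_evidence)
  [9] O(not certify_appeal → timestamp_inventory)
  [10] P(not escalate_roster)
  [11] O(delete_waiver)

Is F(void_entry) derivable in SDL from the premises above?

Yes

By case analysis on seal_prescription: premise 3 gives O(seal_prescription → not reject_contract) and premise 4 gives O(not seal_prescription → not reject_contract), so O(not reject_contract) either way.
Premise 2 is O(timestamp_inventory → reject_contract); contrapositively O(not reject_contract → not timestamp_inventory). Since O(not reject_contract) holds, K gives O(not timestamp_inventory).
The contrapositive of premise 9 (O(not certify_appeal → timestamp_inventory)) is O(not timestamp_inventory → certify_appeal), and O(not timestamp_inventory) is already established, so O(certify_appeal).
Premise 6 is O(not issue_refund → not certify_appeal); contrapositively O(certify_appeal → issue_refund). Since O(certify_appeal) holds, K gives O(issue_refund).
Premise 1, O(not certify_protocol → not issue_refund), contraposes to O(issue_refund → certify_protocol); with O(issue_refund) we get O(certify_protocol).
Applying K to premise 7 (O(certify_protocol → not void_entry)) and O(certify_protocol) yields O(not void_entry).
Premises 5, 8, 10, 11 do not contribute to this derivation.
So O(not void_entry) holds, i.e. F(void_entry). The claim follows.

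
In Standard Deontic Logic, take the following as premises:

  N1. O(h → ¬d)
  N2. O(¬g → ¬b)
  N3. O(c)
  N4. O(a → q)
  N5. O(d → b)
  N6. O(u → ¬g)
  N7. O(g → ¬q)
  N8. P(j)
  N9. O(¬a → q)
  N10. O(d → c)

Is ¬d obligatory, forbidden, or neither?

Obligatory

By case analysis on ¬a: premise 9 gives O(¬a → q) and premise 4 gives O(a → q), so O(q) either way.
The contrapositive of premise 7 (O(g → ¬q)) is O(q → ¬g), and O(q) is already established, so O(¬g).
With premise 2, O(¬g → ¬b), the K-axiom yields O(¬b).
The contrapositive of premise 5 (O(d → b)) is O(¬b → ¬d), and O(¬b) is already established, so O(¬d).
Premises 1, 3, 6, 8, 10 do not contribute to this derivation.
Hence ¬d is obligatory.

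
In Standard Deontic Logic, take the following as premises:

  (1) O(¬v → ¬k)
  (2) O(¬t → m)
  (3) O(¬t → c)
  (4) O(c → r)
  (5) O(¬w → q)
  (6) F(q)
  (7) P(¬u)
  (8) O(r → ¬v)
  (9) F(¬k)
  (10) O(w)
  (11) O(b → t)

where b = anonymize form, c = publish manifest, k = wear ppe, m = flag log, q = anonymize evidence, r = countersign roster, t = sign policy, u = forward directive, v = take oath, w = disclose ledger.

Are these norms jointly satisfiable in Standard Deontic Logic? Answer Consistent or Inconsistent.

Premise 5 is O(¬w → q), but O(¬w) is not derivable from the premises, so it does not yield O(q).
So O(q) is not derivable, and the apparent clash with O(¬q) does not arise.
A world satisfying every obligation exists (e.g. b=false, c=false, k=true, m=false, q=false, r=false, t=true, u=false, v=true, w=true); no atom is both obligatory and forbidden, so the set is consistent.

Consistent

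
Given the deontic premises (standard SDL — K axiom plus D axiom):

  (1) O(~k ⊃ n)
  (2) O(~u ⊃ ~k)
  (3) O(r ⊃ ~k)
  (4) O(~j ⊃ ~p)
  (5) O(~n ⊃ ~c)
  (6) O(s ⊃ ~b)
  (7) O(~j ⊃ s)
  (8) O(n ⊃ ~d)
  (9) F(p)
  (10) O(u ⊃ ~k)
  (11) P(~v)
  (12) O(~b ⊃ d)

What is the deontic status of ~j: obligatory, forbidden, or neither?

Forbidden

By case analysis on u: premise 10 gives O(u ⊃ ~k) and premise 2 gives O(~u ⊃ ~k), so O(~k) either way.
Applying K to premise 1 (O(~k ⊃ n)) and O(~k) yields O(n).
With premise 8, O(n ⊃ ~d), the K-axiom yields O(~d).
Premise 12 is O(~b ⊃ d); contrapositively O(~d ⊃ b). Since O(~d) holds, K gives O(b).
Premise 6 is O(s ⊃ ~b); contrapositively O(b ⊃ ~s). Since O(b) holds, K gives O(~s).
Premise 7, O(~j ⊃ s), contraposes to O(~s ⊃ j); with O(~s) we get O(j).
Premises 3, 4, 5, 9, 11 do not contribute to this derivation.
Thus O(j), which is F(~j): ~j is forbidden.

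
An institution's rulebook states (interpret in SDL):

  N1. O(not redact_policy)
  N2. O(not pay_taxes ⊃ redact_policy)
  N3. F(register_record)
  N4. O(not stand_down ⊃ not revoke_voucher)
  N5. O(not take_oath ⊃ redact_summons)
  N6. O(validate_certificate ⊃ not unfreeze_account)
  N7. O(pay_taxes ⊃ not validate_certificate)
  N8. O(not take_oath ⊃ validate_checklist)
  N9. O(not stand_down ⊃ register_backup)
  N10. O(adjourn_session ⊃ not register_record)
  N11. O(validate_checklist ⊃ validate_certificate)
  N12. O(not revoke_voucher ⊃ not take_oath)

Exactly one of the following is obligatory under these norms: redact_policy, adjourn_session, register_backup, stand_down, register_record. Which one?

Premise 1 states O(not redact_policy) outright.
Premise 2, O(not pay_taxes ⊃ redact_policy), contraposes to O(not redact_policy ⊃ pay_taxes); with O(not redact_policy) we get O(pay_taxes).
With premise 7, O(pay_taxes ⊃ not validate_certificate), the K-axiom yields O(not validate_certificate).
Premise 11 is O(validate_checklist ⊃ validate_certificate); contrapositively O(not validate_certificate ⊃ not validate_checklist). Since O(not validate_certificate) holds, K gives O(not validate_checklist).
The contrapositive of premise 8 (O(not take_oath ⊃ validate_checklist)) is O(not validate_checklist ⊃ take_oath), and O(not validate_checklist) is already established, so O(take_oath).
Premise 12, O(not revoke_voucher ⊃ not take_oath), contraposes to O(take_oath ⊃ revoke_voucher); with O(take_oath) we get O(revoke_voucher).
The contrapositive of premise 4 (O(not stand_down ⊃ not revoke_voucher)) is O(revoke_voucher ⊃ stand_down), and O(revoke_voucher) is already established, so O(stand_down).
So O(stand_down) holds — stand_down is obligatory. None of the other listed options is made obligatory by any chain of premises.

stand_down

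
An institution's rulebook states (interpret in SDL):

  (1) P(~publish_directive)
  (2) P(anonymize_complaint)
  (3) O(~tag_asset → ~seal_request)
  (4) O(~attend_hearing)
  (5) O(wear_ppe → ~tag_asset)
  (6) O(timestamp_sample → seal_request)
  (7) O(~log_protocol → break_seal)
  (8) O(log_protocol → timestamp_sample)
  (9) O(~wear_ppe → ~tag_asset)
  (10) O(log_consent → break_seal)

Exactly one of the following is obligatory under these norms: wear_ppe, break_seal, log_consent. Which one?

break_seal

By case analysis on wear_ppe: premise 5 gives O(wear_ppe → ~tag_asset) and premise 9 gives O(~wear_ppe → ~tag_asset), so O(~tag_asset) either way.
From O(~tag_asset) and premise 3, O(~tag_asset → ~seal_request), we obtain O(~seal_request).
The contrapositive of premise 6 (O(timestamp_sample → seal_request)) is O(~seal_request → ~timestamp_sample), and O(~seal_request) is already established, so O(~timestamp_sample).
The contrapositive of premise 8 (O(log_protocol → timestamp_sample)) is O(~timestamp_sample → ~log_protocol), and O(~timestamp_sample) is already established, so O(~log_protocol).
With premise 7, O(~log_protocol → break_seal), the K-axiom yields O(break_seal).
So O(break_seal) holds — break_seal is obligatory. None of the other listed options is made obligatory by any chain of premises.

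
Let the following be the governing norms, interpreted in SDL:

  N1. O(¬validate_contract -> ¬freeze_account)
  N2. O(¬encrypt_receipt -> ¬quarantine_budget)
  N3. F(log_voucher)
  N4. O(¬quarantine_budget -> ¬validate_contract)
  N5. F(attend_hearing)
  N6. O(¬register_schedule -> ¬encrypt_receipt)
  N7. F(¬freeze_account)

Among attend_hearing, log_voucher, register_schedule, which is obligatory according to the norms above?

F(¬freeze_account) at premise 7 means O(freeze_account).
Premise 1 is O(¬validate_contract -> ¬freeze_account); contrapositively O(freeze_account -> validate_contract). Since O(freeze_account) holds, K gives O(validate_contract).
The contrapositive of premise 4 (O(¬quarantine_budget -> ¬validate_contract)) is O(validate_contract -> quarantine_budget), and O(validate_contract) is already established, so O(quarantine_budget).
Premise 2 is O(¬encrypt_receipt -> ¬quarantine_budget); contrapositively O(quarantine_budget -> encrypt_receipt). Since O(quarantine_budget) holds, K gives O(encrypt_receipt).
Premise 6 is O(¬register_schedule -> ¬encrypt_receipt); contrapositively O(encrypt_receipt -> register_schedule). Since O(encrypt_receipt) holds, K gives O(register_schedule).
So O(register_schedule) holds — register_schedule is obligatory. None of the other listed options is made obligatory by any chain of premises.

register_schedule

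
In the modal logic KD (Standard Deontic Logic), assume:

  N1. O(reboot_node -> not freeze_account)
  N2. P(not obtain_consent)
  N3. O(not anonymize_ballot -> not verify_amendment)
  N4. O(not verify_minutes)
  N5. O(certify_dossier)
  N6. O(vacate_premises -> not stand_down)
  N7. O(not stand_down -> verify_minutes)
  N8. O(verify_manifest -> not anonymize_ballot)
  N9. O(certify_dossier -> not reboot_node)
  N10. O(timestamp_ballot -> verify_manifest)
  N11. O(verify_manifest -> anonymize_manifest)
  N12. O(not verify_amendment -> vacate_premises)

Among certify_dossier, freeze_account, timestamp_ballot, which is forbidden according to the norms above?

Premise 4 gives O(not verify_minutes).
The contrapositive of premise 7 (O(not stand_down -> verify_minutes)) is O(not verify_minutes -> stand_down), and O(not verify_minutes) is already established, so O(stand_down).
Premise 6, O(vacate_premises -> not stand_down), contraposes to O(stand_down -> not vacate_premises); with O(stand_down) we get O(not vacate_premises).
Premise 12, O(not verify_amendment -> vacate_premises), contraposes to O(not vacate_premises -> verify_amendment); with O(not vacate_premises) we get O(verify_amendment).
Premise 3 is O(not anonymize_ballot -> not verify_amendment); contrapositively O(verify_amendment -> anonymize_ballot). Since O(verify_amendment) holds, K gives O(anonymize_ballot).
Premise 8, O(verify_manifest -> not anonymize_ballot), contraposes to O(anonymize_ballot -> not verify_manifest); with O(anonymize_ballot) we get O(not verify_manifest).
Premise 10 is O(timestamp_ballot -> verify_manifest); contrapositively O(not verify_manifest -> not timestamp_ballot). Since O(not verify_manifest) holds, K gives O(not timestamp_ballot).
So O(not timestamp_ballot) holds, i.e. timestamp_ballot is forbidden. None of the other listed options is forbidden under the premises.

timestamp_ballot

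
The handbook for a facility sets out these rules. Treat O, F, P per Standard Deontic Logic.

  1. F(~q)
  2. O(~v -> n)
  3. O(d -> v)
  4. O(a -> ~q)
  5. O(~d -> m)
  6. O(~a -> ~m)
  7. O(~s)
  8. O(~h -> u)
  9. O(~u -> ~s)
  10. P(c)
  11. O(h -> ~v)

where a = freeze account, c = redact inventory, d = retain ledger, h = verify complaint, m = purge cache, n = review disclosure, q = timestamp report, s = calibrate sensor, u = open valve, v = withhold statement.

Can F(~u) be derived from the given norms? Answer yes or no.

Yes

F(~q) at premise 1 means O(q).
Premise 4, O(a -> ~q), contraposes to O(q -> ~a); with O(q) we get O(~a).
From O(~a) and premise 6, O(~a -> ~m), we obtain O(~m).
The contrapositive of premise 5 (O(~d -> m)) is O(~m -> d), and O(~m) is already established, so O(d).
With premise 3, O(d -> v), the K-axiom yields O(v).
Premise 11 is O(h -> ~v); contrapositively O(v -> ~h). Since O(v) holds, K gives O(~h).
Premise 8 is O(~h -> u); since O(~h), deontic closure gives O(u).
Premises 2, 7, 9, 10 do not contribute to this derivation.
So O(u) holds, i.e. F(~u). The claim follows.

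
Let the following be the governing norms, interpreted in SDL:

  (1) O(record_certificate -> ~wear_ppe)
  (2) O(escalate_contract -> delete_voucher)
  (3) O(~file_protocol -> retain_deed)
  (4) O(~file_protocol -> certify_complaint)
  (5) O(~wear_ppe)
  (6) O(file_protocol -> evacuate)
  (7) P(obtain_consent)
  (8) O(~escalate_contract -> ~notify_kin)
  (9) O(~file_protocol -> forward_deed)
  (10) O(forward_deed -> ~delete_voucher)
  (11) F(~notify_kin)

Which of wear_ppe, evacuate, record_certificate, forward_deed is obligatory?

evacuate

Premise 11, F(~notify_kin), is equivalent to O(notify_kin).
Premise 8, O(~escalate_contract -> ~notify_kin), contraposes to O(notify_kin -> escalate_contract); with O(notify_kin) we get O(escalate_contract).
From O(escalate_contract) and premise 2, O(escalate_contract -> delete_voucher), we obtain O(delete_voucher).
Premise 10 is O(forward_deed -> ~delete_voucher); contrapositively O(delete_voucher -> ~forward_deed). Since O(delete_voucher) holds, K gives O(~forward_deed).
Premise 9 is O(~file_protocol -> forward_deed); contrapositively O(~forward_deed -> file_protocol). Since O(~forward_deed) holds, K gives O(file_protocol).
With premise 6, O(file_protocol -> evacuate), the K-axiom yields O(evacuate).
So O(evacuate) holds — evacuate is obligatory. None of the other listed options is made obligatory by any chain of premises.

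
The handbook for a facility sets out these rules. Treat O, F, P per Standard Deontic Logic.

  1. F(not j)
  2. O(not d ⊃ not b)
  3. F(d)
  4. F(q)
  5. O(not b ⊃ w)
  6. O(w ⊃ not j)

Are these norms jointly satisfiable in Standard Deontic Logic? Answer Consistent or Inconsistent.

F(not j) at premise 1 means O(j).
Premise 6, O(w ⊃ not j), contraposes to O(j ⊃ not w); with O(j) we get O(not w).
The contrapositive of premise 5 (O(not b ⊃ w)) is O(not w ⊃ b), and O(not w) is already established, so O(b).
Premise 2, O(not d ⊃ not b), contraposes to O(b ⊃ d); with O(b) we get O(d).
But premise 3, F(d), means O(not d).
We now have both O(d) and O(not d) — d is simultaneously obligatory and forbidden, violating the D-axiom.

Inconsistent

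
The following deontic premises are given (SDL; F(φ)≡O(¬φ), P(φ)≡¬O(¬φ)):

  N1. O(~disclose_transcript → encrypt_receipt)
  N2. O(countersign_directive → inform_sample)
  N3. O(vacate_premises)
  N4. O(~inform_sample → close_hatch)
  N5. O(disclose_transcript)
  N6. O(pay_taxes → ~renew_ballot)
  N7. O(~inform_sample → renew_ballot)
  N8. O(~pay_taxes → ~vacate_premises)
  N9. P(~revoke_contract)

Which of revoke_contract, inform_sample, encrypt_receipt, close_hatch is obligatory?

From premise 3 we have O(vacate_premises).
Premise 8 is O(~pay_taxes → ~vacate_premises); contrapositively O(vacate_premises → pay_taxes). Since O(vacate_premises) holds, K gives O(pay_taxes).
With premise 6, O(pay_taxes → ~renew_ballot), the K-axiom yields O(~renew_ballot).
Premise 7 is O(~inform_sample → renew_ballot); contrapositively O(~renew_ballot → inform_sample). Since O(~renew_ballot) holds, K gives O(inform_sample).
So O(inform_sample) holds — inform_sample is obligatory. None of the other listed options is made obligatory by any chain of premises.

inform_sample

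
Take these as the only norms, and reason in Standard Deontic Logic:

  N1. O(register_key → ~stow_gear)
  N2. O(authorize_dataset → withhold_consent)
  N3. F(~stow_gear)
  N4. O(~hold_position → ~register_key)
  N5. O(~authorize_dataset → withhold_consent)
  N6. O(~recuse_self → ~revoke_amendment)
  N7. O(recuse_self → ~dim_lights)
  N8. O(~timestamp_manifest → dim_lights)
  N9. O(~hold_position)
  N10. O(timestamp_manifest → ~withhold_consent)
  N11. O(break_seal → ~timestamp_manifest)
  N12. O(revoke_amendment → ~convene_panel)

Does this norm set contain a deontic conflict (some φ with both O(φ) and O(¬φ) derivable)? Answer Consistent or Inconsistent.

Consistent

Premise 1 is O(register_key → ~stow_gear), but O(register_key) is not derivable from the premises, so it does not yield O(~stow_gear).
So O(~stow_gear) is not derivable, and the apparent clash with O(stow_gear) does not arise.
A world satisfying every obligation exists (e.g. authorize_dataset=false, break_seal=false, convene_panel=false, dim_lights=true, hold_position=false, recuse_self=false, register_key=false, revoke_amendment=false, stow_gear=true, timestamp_manifest=false, withhold_consent=true); no atom is both obligatory and forbidden, so the set is consistent.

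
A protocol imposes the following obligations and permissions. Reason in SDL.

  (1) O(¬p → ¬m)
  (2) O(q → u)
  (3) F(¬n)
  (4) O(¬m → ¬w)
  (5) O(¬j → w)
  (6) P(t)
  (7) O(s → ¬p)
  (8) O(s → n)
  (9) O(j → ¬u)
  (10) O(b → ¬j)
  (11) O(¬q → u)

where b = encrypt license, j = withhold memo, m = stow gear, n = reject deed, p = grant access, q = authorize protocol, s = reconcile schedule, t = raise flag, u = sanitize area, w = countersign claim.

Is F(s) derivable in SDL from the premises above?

Yes

Premises 2 and 11 are O(q → u) and O(¬q → u); every ideal world satisfies q or ¬q, so in either case u holds — hence O(u).
The contrapositive of premise 9 (O(j → ¬u)) is O(u → ¬j), and O(u) is already established, so O(¬j).
Premise 5 is O(¬j → w); since O(¬j), deontic closure gives O(w).
Premise 4 is O(¬m → ¬w); contrapositively O(w → m). Since O(w) holds, K gives O(m).
Premise 1, O(¬p → ¬m), contraposes to O(m → p); with O(m) we get O(p).
Premise 7, O(s → ¬p), contraposes to O(p → ¬s); with O(p) we get O(¬s).
Premises 3, 6, 8, 10 do not contribute to this derivation.
So O(¬s) holds, i.e. F(s). The claim follows.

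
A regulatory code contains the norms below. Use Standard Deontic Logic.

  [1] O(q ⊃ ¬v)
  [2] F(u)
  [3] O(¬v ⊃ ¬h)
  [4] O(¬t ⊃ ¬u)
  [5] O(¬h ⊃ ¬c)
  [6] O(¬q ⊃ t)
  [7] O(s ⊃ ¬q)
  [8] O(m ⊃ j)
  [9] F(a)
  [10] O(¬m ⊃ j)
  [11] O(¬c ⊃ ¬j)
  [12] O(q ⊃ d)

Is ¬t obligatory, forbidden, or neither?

Premises 8 and 10 cover both cases: O(m ⊃ j) and O(¬m ⊃ j). Since m ∨ ¬m is a tautology, O(j) follows.
Premise 11, O(¬c ⊃ ¬j), contraposes to O(j ⊃ c); with O(j) we get O(c).
The contrapositive of premise 5 (O(¬h ⊃ ¬c)) is O(c ⊃ h), and O(c) is already established, so O(h).
Premise 3 is O(¬v ⊃ ¬h); contrapositively O(h ⊃ v). Since O(h) holds, K gives O(v).
Premise 1 is O(q ⊃ ¬v); contrapositively O(v ⊃ ¬q). Since O(v) holds, K gives O(¬q).
From O(¬q) and premise 6, O(¬q ⊃ t), we obtain O(t).
Premises 2, 4, 7, 9, 12 do not contribute to this derivation.
Thus O(t), which is F(¬t): ¬t is forbidden.

Forbidden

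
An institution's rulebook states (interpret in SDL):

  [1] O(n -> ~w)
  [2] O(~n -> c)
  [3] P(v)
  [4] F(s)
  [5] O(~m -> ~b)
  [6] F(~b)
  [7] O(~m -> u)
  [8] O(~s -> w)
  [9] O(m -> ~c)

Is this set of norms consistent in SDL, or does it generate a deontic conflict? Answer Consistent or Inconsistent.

Premise 6, F(~b), is equivalent to O(b).
Premise 5, O(~m -> ~b), contraposes to O(b -> m); with O(b) we get O(m).
Premise 9 is O(m -> ~c); since O(m), deontic closure gives O(~c).
Premise 2, O(~n -> c), contraposes to O(~c -> n); with O(~c) we get O(n).
With premise 1, O(n -> ~w), the K-axiom yields O(~w).
Premise 8, O(~s -> w), contraposes to O(~w -> s); with O(~w) we get O(s).
However, F(s) at premise 4 amounts to O(~s).
We now have both O(s) and O(~s) — s is simultaneously obligatory and forbidden, violating the D-axiom.

Inconsistent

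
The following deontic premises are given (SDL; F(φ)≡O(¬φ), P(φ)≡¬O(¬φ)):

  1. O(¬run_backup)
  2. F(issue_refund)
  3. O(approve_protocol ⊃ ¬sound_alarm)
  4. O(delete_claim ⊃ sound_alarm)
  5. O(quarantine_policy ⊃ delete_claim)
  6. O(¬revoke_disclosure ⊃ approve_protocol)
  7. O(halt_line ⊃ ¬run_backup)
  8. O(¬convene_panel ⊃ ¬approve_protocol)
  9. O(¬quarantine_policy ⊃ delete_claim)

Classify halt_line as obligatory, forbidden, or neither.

Neither

Premise 7 is O(halt_line ⊃ ¬run_backup); even if O(¬run_backup) held, inferring O(halt_line) would be affirming the consequent — invalid.
No premise or chain of K-axiom applications forces O(halt_line), and none forces O(¬halt_line). So halt_line is neither obligatory nor forbidden under these norms.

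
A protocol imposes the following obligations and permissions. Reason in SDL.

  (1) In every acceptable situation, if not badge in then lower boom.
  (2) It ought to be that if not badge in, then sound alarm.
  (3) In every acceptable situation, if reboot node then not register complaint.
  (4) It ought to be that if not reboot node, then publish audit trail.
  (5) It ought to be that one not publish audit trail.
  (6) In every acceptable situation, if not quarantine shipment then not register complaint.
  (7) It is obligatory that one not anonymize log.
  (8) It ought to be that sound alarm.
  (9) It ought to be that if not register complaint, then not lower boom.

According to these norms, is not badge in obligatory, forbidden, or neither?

From premise 5 we have O(¬publish_audit_trail).
Premise 4 is O(¬reboot_node → publish_audit_trail); contrapositively O(¬publish_audit_trail → reboot_node). Since O(¬publish_audit_trail) holds, K gives O(reboot_node).
With premise 3, O(reboot_node → ¬register_complaint), the K-axiom yields O(¬register_complaint).
Premise 9 is O(¬register_complaint → ¬lower_boom); since O(¬register_complaint), deontic closure gives O(¬lower_boom).
The contrapositive of premise 1 (O(¬badge_in → lower_boom)) is O(¬lower_boom → badge_in), and O(¬lower_boom) is already established, so O(badge_in).
Premises 2, 6, 7, 8 do not contribute to this derivation.
Thus O(badge_in), which is F(¬badge_in): ¬badge_in is forbidden.

Forbidden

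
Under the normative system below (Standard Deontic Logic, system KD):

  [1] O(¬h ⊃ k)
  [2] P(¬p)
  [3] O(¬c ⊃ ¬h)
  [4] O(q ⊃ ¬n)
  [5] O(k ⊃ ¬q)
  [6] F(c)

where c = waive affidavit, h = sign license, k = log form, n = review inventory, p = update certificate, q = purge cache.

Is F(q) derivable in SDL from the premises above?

Premise 6 is F(c), i.e. O(¬c).
From O(¬c) and premise 3, O(¬c ⊃ ¬h), we obtain O(¬h).
Premise 1 is O(¬h ⊃ k); since O(¬h), deontic closure gives O(k).
Applying K to premise 5 (O(k ⊃ ¬q)) and O(k) yields O(¬q).
Premises 2, 4 do not contribute to this derivation.
So O(¬q) holds, i.e. F(q). The claim follows.

Yes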